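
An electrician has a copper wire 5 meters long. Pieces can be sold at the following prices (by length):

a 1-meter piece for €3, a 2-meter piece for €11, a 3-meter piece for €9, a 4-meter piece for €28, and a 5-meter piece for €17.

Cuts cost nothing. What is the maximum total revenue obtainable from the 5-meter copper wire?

31

Let r[k] be the best obtainable value from length k. For each k, try every first piece i and keep the best of price[i] + r[k−i].
r[1] = 3
r[2] = 11
r[3] = 14  (first piece 1, then r[2]=11)
r[4] = 28
r[5] = 31  (first piece 1, then r[4]=28)
One optimal cutting: 4 + 1 → €28 + €3 = €31.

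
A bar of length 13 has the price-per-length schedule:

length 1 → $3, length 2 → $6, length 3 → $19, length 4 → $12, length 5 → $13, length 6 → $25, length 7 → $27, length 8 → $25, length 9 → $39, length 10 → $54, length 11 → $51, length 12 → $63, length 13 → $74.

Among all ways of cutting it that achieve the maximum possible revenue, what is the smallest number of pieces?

Consider every possible first cut. r[k] is the best of p[i]+r[k−i] over all sellable i≤k.
r[1] = 3
r[2] = max(3+3, 6+0) = 6
r[3] = max(3+6, 6+3, 19+0) = 19
r[4] = max(3+19, 6+6, 19+3, 12+0) = 22
r[5] = max(3+22, 6+19, 19+6, 12+3, 13+0) = 25
r[6] = max(3+25, 6+22, 19+19, 12+6, 13+3, 25+0) = 38
r[7] = max(3+38, 6+25, 19+22, …, 25+3, 27+0) = 41
r[8] = max(3+41, 6+38, 19+25, …, 27+3, 25+0) = 44
r[9] = max(3+44, 6+41, 19+38, …, 25+3, 39+0) = 57
r[10] = max(3+57, 6+44, 19+41, …, 39+3, 54+0) = 60
r[11] = max(3+60, 6+57, 19+44, …, 54+3, 51+0) = 63
r[12] = max(3+63, 6+60, 19+57, …, 51+3, 63+0) = 76
r[13] = max(3+76, 6+63, 19+60, …, 63+3, 74+0) = 79
Maximum revenue is $79.
Now minimize piece count subject to staying optimal: for each k, pieces[k] = 1 + min over i with p[i]+r[k−i]=r[k] of pieces[k−i].
pieces[10] = 4
pieces[11] = 4
pieces[12] = 4
pieces[13] = 5

5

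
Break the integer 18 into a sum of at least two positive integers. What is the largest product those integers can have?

Let prod[k] be the best product for length k (with at least one cut). For each first piece i, the rest contributes max(k−i, prod[k−i]).
prod[2] = 1·max(1,0) = 1·1 = 1
prod[3] = 1·max(2,1) = 1·2 = 2
prod[4] = 2·max(2,1) = 2·2 = 4
prod[5] = 2·max(3,2) = 2·3 = 6
prod[6] = 3·max(3,2) = 3·3 = 9
prod[7] = 2·max(5,6) = 2·6 = 12
prod[8] = 2·max(6,9) = 2·9 = 18
prod[9] = 3·max(6,9) = 3·9 = 27
prod[10] = 2·max(8,18) = 2·18 = 36
prod[11] = 2·max(9,27) = 2·27 = 54
prod[12] = 3·max(9,27) = 3·27 = 81
prod[13] = 2·max(11,54) = 2·54 = 108
prod[14] = 2·max(12,81) = 2·81 = 162
prod[15] = 3·max(12,81) = 3·81 = 243
prod[16] = 2·max(14,162) = 2·162 = 324
prod[17] = 2·max(15,243) = 2·243 = 486
prod[18] = 3·max(15,243) = 3·243 = 729
One optimal split: 3 + 3 + 3 + 3 + 3 + 3; product 3·3·3·3·3·3 = 729.

729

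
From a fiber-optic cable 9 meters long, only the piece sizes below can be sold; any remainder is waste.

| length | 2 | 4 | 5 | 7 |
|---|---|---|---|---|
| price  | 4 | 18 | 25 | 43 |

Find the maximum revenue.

Build best[k] bottom-up: best[k] = max over allowed piece i of (p[i] + best[k−i]).
best[1] = 0
best[2] = 4
best[3] = 4
best[4] = max(4+4, 18+0) = 18
best[5] = max(4+4, 18+0, 25+0) = 25
best[6] = max(4+18, 18+4, 25+0) = 25
best[7] = max(4+25, 18+4, 25+4, 43+0) = 43
best[8] = max(4+25, 18+18, 25+4, 43+0) = 43
best[9] = max(4+43, 18+25, 25+18, 43+4) = 47
One optimal cutting: 7 + 2 → $47.

47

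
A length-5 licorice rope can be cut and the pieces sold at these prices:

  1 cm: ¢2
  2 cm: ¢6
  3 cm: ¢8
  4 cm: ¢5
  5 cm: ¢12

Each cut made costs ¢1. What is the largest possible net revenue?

Consider every possible first cut. net[k] is the best of p[i]+net[k−i] over all sellable i≤k, charging 1 whenever i<k.
net[1] = 2
net[2] = max(2+2-1, 6+0) = 6
net[3] = max(2+6-1, 6+2-1, 8+0) = 8
net[4] = max(2+8-1, 6+6-1, 8+2-1, 5+0) = 11
net[5] = max(2+11-1, 6+8-1, 8+6-1, 5+2-1, 12+0) = 13
One optimal plan: pieces 3 + 2 (1 cut) → ¢14 − ¢1 = ¢13.

13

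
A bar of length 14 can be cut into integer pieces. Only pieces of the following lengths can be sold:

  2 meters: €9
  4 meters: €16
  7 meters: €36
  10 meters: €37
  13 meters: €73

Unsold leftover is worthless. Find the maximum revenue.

73

Consider every possible first cut. best[k] is the best of p[i]+best[k−i] over all sellable i≤k.
best[1] = 0
best[2] = 9
best[3] = 9
best[4] = 18  (first piece 2, then best[2]=9)
best[5] = 18
best[6] = 27  (first piece 2, then best[4]=18)
best[7] = 36
best[8] = 36
best[9] = 45  (first piece 2, then best[7]=36)
best[10] = 45
best[11] = 54  (first piece 2, then best[9]=45)
best[12] = 54
best[13] = 73
best[14] = 73
One optimal cutting: pieces 13 with 1 meter of scrap → €73.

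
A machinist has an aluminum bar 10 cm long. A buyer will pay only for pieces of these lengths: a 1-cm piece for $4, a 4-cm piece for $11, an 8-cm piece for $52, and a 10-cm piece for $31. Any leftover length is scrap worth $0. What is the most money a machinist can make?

60

Let best[k] be the best obtainable value from length k. For each k, try every first piece i and keep the best of price[i] + best[k−i].
best[1] = 4
best[2] = 8  (first piece 1, then best[1]=4)
best[3] = 12  (first piece 1, then best[2]=8)
best[4] = 16  (first piece 1, then best[3]=12)
best[5] = 20  (first piece 1, then best[4]=16)
best[6] = 24  (first piece 1, then best[5]=20)
best[7] = 28  (first piece 1, then best[6]=24)
best[8] = 52
best[9] = 56  (first piece 1, then best[8]=52)
best[10] = 60  (first piece 1, then best[9]=56)
One optimal cutting: 8 + 1 + 1 → $60.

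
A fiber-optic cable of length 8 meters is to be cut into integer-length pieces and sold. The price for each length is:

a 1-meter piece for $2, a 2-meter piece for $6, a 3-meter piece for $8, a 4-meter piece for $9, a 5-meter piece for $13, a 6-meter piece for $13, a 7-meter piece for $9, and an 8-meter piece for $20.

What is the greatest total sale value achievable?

24

Build best[k] bottom-up: best[k] = max over allowed piece i of (p[i] + best[k−i]).
best[1] = 2
best[2] = max(2+2, 6+0) = 6
best[3] = max(2+6, 6+2, 8+0) = 8
best[4] = max(2+8, 6+6, 8+2, 9+0) = 12
best[5] = max(2+12, 6+8, 8+6, 9+2, 13+0) = 14
best[6] = max(2+14, 6+12, 8+8, 9+6, 13+2, 13+0) = 18
best[7] = max(2+18, 6+14, 8+12, …, 13+2, 9+0) = 20
best[8] = max(2+20, 6+18, 8+14, …, 9+2, 20+0) = 24
One optimal cutting: 2 + 2 + 2 + 2 → $6 + $6 + $6 + $6 = $24.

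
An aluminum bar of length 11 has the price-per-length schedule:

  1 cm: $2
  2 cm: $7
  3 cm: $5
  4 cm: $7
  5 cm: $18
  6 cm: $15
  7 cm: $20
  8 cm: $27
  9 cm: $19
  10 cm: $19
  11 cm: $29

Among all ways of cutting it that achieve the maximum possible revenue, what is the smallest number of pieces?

Build r[k] bottom-up: r[k] = max over allowed piece i of (p[i] + r[k−i]).
r[1] = 2
r[2] = max(2+2, 7+0) = 7
r[3] = max(2+7, 7+2, 5+0) = 9
r[4] = max(2+9, 7+7, 5+2, 7+0) = 14
r[5] = max(2+14, 7+9, 5+7, 7+2, 18+0) = 18
r[6] = max(2+18, 7+14, 5+9, 7+7, 18+2, 15+0) = 21
r[7] = max(2+21, 7+18, 5+14, …, 15+2, 20+0) = 25
r[8] = max(2+25, 7+21, 5+18, …, 20+2, 27+0) = 28
r[9] = max(2+28, 7+25, 5+21, …, 27+2, 19+0) = 32
r[10] = max(2+32, 7+28, 5+25, …, 19+2, 19+0) = 36
r[11] = max(2+36, 7+32, 5+28, …, 19+2, 29+0) = 39
Maximum revenue is $39.
Now minimize piece count subject to staying optimal: for each k, pieces[k] = 1 + min over i with p[i]+r[k−i]=r[k] of pieces[k−i].
pieces[8] = 4
pieces[9] = 3
pieces[10] = 2
pieces[11] = 4

4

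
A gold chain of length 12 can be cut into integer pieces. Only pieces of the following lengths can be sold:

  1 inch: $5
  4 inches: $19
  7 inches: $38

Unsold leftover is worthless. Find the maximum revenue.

63

Let r[k] be the best obtainable value from length k. For each k, try every first piece i and keep the best of price[i] + r[k−i].
r[1] = 5
r[2] = 10  (first piece 1, then r[1]=5)
r[3] = 15  (first piece 1, then r[2]=10)
r[4] = 20  (first piece 1, then r[3]=15)
r[5] = 25  (first piece 1, then r[4]=20)
r[6] = 30  (first piece 1, then r[5]=25)
r[7] = 38
r[8] = 43  (first piece 1, then r[7]=38)
r[9] = 48  (first piece 1, then r[8]=43)
r[10] = 53  (first piece 1, then r[9]=48)
r[11] = 58  (first piece 1, then r[10]=53)
r[12] = 63  (first piece 1, then r[11]=58)
One optimal cutting: 7 + 1 + 1 + 1 + 1 + 1 → $63.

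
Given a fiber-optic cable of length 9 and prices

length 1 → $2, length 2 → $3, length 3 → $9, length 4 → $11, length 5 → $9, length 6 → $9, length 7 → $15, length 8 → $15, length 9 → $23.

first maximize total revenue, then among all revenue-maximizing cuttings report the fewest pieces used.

3

Build r[k] bottom-up: r[k] = max over allowed piece i of (p[i] + r[k−i]).
r[1] = 2
r[2] = 4  (first piece 1, then r[1]=2)
r[3] = 9
r[4] = 11  (first piece 1, then r[3]=9)
r[5] = 13  (first piece 1, then r[4]=11)
r[6] = 18  (first piece 3, then r[3]=9)
r[7] = 20  (first piece 1, then r[6]=18)
r[8] = 22  (first piece 1, then r[7]=20)
r[9] = 27  (first piece 3, then r[6]=18)
Maximum revenue is $27.
Now minimize piece count subject to staying optimal: for each k, pieces[k] = 1 + min over i with p[i]+r[k−i]=r[k] of pieces[k−i].
pieces[6] = 2
pieces[7] = 2
pieces[8] = 2
pieces[9] = 3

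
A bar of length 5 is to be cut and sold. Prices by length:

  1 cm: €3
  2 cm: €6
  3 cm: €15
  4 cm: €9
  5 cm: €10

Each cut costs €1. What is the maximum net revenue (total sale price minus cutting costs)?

20

Consider every possible first cut. net[k] is the best of p[i]+net[k−i] over all sellable i≤k, charging 1 whenever i<k.
net[1] = 3
net[2] = 6
net[3] = 15
net[4] = 17  (first piece 1, then net[3]=15)
net[5] = 20  (first piece 2, then net[3]=15)
One optimal plan: pieces 3 + 2 (1 cut) → €21 − €1 = €20.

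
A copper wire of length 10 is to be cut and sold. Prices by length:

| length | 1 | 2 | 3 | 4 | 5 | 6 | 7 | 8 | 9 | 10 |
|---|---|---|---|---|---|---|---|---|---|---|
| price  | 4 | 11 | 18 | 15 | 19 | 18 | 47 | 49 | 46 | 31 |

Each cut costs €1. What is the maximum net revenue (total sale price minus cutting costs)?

Consider every possible first cut. net[k] is the best of p[i]+net[k−i] over all sellable i≤k, charging 1 whenever i<k.
net[1] = 4
net[2] = 11
net[3] = 18
net[4] = 21  (first piece 1, then net[3]=18)
net[5] = 28  (first piece 2, then net[3]=18)
net[6] = 35  (first piece 3, then net[3]=18)
net[7] = 47
net[8] = 50  (first piece 1, then net[7]=47)
net[9] = 57  (first piece 2, then net[7]=47)
net[10] = 64  (first piece 3, then net[7]=47)
One optimal plan: pieces 7 + 3 (1 cut) → €65 − €1 = €64.

64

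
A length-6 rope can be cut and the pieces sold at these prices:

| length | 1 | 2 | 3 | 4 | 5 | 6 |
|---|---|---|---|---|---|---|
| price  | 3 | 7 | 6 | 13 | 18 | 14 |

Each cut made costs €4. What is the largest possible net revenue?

Build v[k] bottom-up: v[k] = max over allowed piece i of (p[i] + v[k−i]) − 4 per cut.
v[1] = 3
v[2] = 7
v[3] = 6  (first piece 1, then v[2]=7)
v[4] = 13
v[5] = 18
v[6] = 17  (first piece 1, then v[5]=18)
One optimal plan: pieces 5 + 1 (1 cut) → €21 − €4 = €17.

17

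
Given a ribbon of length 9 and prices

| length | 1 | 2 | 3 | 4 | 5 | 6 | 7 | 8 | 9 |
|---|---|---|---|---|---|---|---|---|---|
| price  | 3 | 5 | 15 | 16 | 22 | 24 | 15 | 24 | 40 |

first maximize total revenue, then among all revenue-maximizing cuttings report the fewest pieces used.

Build r[k] bottom-up: r[k] = max over allowed piece i of (p[i] + r[k−i]).
r[1] = 3
r[2] = 6  (first piece 1, then r[1]=3)
r[3] = 15
r[4] = 18  (first piece 1, then r[3]=15)
r[5] = 22
r[6] = 30  (first piece 3, then r[3]=15)
r[7] = 33  (first piece 1, then r[6]=30)
r[8] = 37  (first piece 3, then r[5]=22)
r[9] = 45  (first piece 3, then r[6]=30)
Maximum revenue is ¢45.
Now minimize piece count subject to staying optimal: for each k, pieces[k] = 1 + min over i with p[i]+r[k−i]=r[k] of pieces[k−i].
pieces[6] = 2
pieces[7] = 3
pieces[8] = 2
pieces[9] = 3

3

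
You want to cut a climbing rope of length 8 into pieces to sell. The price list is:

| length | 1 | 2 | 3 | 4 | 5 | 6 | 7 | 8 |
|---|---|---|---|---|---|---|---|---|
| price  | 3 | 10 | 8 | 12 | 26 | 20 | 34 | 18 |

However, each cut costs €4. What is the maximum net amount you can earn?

Build v[k] bottom-up: v[k] = max over allowed piece i of (p[i] + v[k−i]) − 4 per cut.
v[1] = 3
v[2] = 10
v[3] = 9  (first piece 1, then v[2]=10)
v[4] = 16  (first piece 2, then v[2]=10)
v[5] = 26
v[6] = 25  (first piece 1, then v[5]=26)
v[7] = 34
v[8] = 33  (first piece 1, then v[7]=34)
One optimal plan: pieces 7 + 1 (1 cut) → €37 − €4 = €33.

33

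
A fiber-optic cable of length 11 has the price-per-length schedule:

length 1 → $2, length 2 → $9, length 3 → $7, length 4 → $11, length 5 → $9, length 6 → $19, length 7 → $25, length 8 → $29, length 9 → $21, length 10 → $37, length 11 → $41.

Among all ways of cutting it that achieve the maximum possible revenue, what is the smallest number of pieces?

6

Let r[k] be the best obtainable value from length k. For each k, try every first piece i and keep the best of price[i] + r[k−i].
r[1] = 2
r[2] = 9
r[3] = 11  (first piece 1, then r[2]=9)
r[4] = 18  (first piece 2, then r[2]=9)
r[5] = 20  (first piece 1, then r[4]=18)
r[6] = 27  (first piece 2, then r[4]=18)
r[7] = 29  (first piece 1, then r[6]=27)
r[8] = 36  (first piece 2, then r[6]=27)
r[9] = 38  (first piece 1, then r[8]=36)
r[10] = 45  (first piece 2, then r[8]=36)
r[11] = 47  (first piece 1, then r[10]=45)
Maximum revenue is $47.
Now minimize piece count subject to staying optimal: for each k, pieces[k] = 1 + min over i with p[i]+r[k−i]=r[k] of pieces[k−i].
pieces[8] = 4
pieces[9] = 5
pieces[10] = 5
pieces[11] = 6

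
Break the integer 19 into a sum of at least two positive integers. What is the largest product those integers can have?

972

Fill f[k] for k=2..19: at each k try every first piece i and multiply by the better of (k−i) uncut or f[k−i].
f[2] = 1×max(1,0) = 1×1 = 1
f[3] = 1×max(2,1) = 1×2 = 2
f[4] = 2×max(2,1) = 2×2 = 4
f[5] = 2×max(3,2) = 2×3 = 6
f[6] = 3×max(3,2) = 3×3 = 9
f[7] = 2×max(5,6) = 2×6 = 12
f[8] = 2×max(6,9) = 2×9 = 18
f[9] = 3×max(6,9) = 3×9 = 27
f[10] = 2×max(8,18) = 2×18 = 36
f[11] = 2×max(9,27) = 2×27 = 54
f[12] = 3×max(9,27) = 3×27 = 81
f[13] = 2×max(11,54) = 2×54 = 108
f[14] = 2×max(12,81) = 2×81 = 162
f[15] = 3×max(12,81) = 3×81 = 243
f[16] = 2×max(14,162) = 2×162 = 324
f[17] = 2×max(15,243) = 2×243 = 486
f[18] = 3×max(15,243) = 3×243 = 729
f[19] = 2×max(17,486) = 2×486 = 972
One optimal split: 3 + 3 + 3 + 3 + 3 + 2 + 2; product 3×3×3×3×3×2×2 = 972.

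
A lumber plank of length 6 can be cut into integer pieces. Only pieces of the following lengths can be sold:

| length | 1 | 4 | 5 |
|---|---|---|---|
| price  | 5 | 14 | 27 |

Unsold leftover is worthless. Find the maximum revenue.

Let r[k] be the best obtainable value from length k. For each k, try every first piece i and keep the best of price[i] + r[k−i].
r[1] = 5
r[2] = 10  (first piece 1, then r[1]=5)
r[3] = 15  (first piece 1, then r[2]=10)
r[4] = 20  (first piece 1, then r[3]=15)
r[5] = 27
r[6] = 32  (first piece 1, then r[5]=27)
One optimal cutting: 5 + 1 → $32.

32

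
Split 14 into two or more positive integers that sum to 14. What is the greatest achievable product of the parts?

162

Define f[k] = max over 1≤i<k of i · max(k−i, f[k−i]); the inner max lets the remainder stay uncut if that's better.
f[2] = 1·max(1,0) = 1·1 = 1
f[3] = 1·max(2,1) = 1·2 = 2
f[4] = 2·max(2,1) = 2·2 = 4
f[5] = 2·max(3,2) = 2·3 = 6
f[6] = 3·max(3,2) = 3·3 = 9
f[7] = 2·max(5,6) = 2·6 = 12
f[8] = 2·max(6,9) = 2·9 = 18
f[9] = 3·max(6,9) = 3·9 = 27
f[10] = 2·max(8,18) = 2·18 = 36
f[11] = 2·max(9,27) = 2·27 = 54
f[12] = 3·max(9,27) = 3·27 = 81
f[13] = 2·max(11,54) = 2·54 = 108
f[14] = 2·max(12,81) = 2·81 = 162
One optimal split: 3 + 3 + 3 + 3 + 2; product 3·3·3·3·2 = 162.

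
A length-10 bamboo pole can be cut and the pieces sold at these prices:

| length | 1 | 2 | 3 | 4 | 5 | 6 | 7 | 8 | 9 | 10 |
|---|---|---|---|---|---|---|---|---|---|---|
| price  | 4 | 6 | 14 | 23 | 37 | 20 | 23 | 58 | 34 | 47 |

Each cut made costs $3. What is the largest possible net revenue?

71

Let net[k] be the best obtainable value from length k. For each k, try every first piece i and keep the best of price[i] + net[k−i] minus the 3 cut fee when i<k.
net[1] = 4
net[2] = 6
net[3] = 14
net[4] = 23
net[5] = 37
net[6] = 38  (first piece 1, then net[5]=37)
net[7] = 40  (first piece 2, then net[5]=37)
net[8] = 58
net[9] = 59  (first piece 1, then net[8]=58)
net[10] = 71  (first piece 5, then net[5]=37)
One optimal plan: pieces 5 + 5 (1 cut) → $74 − $3 = $71.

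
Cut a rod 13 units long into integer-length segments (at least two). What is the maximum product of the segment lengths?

Define P[k] = max over 1≤i<k of i · max(k−i, P[k−i]); the inner max lets the remainder stay uncut if that's better.
P[2] = 1·max(1,0) = 1·1 = 1
P[3] = 1·max(2,1) = 1·2 = 2
P[4] = 2·max(2,1) = 2·2 = 4
P[5] = 2·max(3,2) = 2·3 = 6
P[6] = 3·max(3,2) = 3·3 = 9
P[7] = 2·max(5,6) = 2·6 = 12
P[8] = 2·max(6,9) = 2·9 = 18
P[9] = 3·max(6,9) = 3·9 = 27
P[10] = 2·max(8,18) = 2·18 = 36
P[11] = 2·max(9,27) = 2·27 = 54
P[12] = 3·max(9,27) = 3·27 = 81
P[13] = 2·max(11,54) = 2·54 = 108
One optimal split: 3 + 3 + 3 + 2 + 2; product 3·3·3·2·2 = 108.

108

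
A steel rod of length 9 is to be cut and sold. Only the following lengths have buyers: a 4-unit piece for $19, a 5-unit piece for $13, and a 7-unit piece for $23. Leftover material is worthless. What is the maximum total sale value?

38

Let best[k] be the best obtainable value from length k. For each k, try every first piece i and keep the best of price[i] + best[k−i].
best[1] = 0
best[2] = 0
best[3] = 0
best[4] = 19
best[5] = 19
best[6] = 19
best[7] = 23
best[8] = 38  (first piece 4, then best[4]=19)
best[9] = 38
One optimal cutting: pieces 4 + 4 with 1 unit of scrap → $38.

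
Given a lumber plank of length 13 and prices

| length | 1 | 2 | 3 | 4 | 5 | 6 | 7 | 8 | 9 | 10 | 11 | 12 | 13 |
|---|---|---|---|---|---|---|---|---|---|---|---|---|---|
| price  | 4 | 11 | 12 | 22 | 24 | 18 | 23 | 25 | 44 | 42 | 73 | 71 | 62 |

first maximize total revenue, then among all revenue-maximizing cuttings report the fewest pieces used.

2

Build r[k] bottom-up: r[k] = max over allowed piece i of (p[i] + r[k−i]).
r[1] = 4
r[2] = 11
r[3] = 15  (first piece 1, then r[2]=11)
r[4] = 22  (first piece 2, then r[2]=11)
r[5] = 26  (first piece 1, then r[4]=22)
r[6] = 33  (first piece 2, then r[4]=22)
r[7] = 37  (first piece 1, then r[6]=33)
r[8] = 44  (first piece 2, then r[6]=33)
r[9] = 48  (first piece 1, then r[8]=44)
r[10] = 55  (first piece 2, then r[8]=44)
r[11] = 73
r[12] = 77  (first piece 1, then r[11]=73)
r[13] = 84  (first piece 2, then r[11]=73)
Maximum revenue is $84.
Now minimize piece count subject to staying optimal: for each k, pieces[k] = 1 + min over i with p[i]+r[k−i]=r[k] of pieces[k−i].
pieces[10] = 3
pieces[11] = 1
pieces[12] = 2
pieces[13] = 2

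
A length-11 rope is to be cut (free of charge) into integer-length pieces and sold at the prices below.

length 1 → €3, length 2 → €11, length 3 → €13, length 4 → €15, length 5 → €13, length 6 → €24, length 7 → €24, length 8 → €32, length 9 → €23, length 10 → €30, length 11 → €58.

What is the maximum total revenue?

Build R[k] bottom-up: R[k] = max over allowed piece i of (p[i] + R[k−i]).
R[1] = 3
R[2] = 11
R[3] = 14  (first piece 1, then R[2]=11)
R[4] = 22  (first piece 2, then R[2]=11)
R[5] = 25  (first piece 1, then R[4]=22)
R[6] = 33  (first piece 2, then R[4]=22)
R[7] = 36  (first piece 1, then R[6]=33)
R[8] = 44  (first piece 2, then R[6]=33)
R[9] = 47  (first piece 1, then R[8]=44)
R[10] = 55  (first piece 2, then R[8]=44)
R[11] = 58  (first piece 1, then R[10]=55)
One optimal cutting: 2 + 2 + 2 + 2 + 2 + 1 → €11 + €11 + €11 + €11 + €11 + €3 = €58.

58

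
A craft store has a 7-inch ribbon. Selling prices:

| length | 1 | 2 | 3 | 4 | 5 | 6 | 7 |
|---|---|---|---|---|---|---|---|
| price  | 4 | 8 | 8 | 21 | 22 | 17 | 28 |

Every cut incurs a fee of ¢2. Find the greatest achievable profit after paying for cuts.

Build net[k] bottom-up: net[k] = max over allowed piece i of (p[i] + net[k−i]) − 2 per cut.
net[1] = 4
net[2] = max(4+4-2, 8+0) = 8
net[3] = max(4+8-2, 8+4-2, 8+0) = 10
net[4] = max(4+10-2, 8+8-2, 8+4-2, 21+0) = 21
net[5] = max(4+21-2, 8+10-2, 8+8-2, 21+4-2, 22+0) = 23
net[6] = max(4+23-2, 8+21-2, 8+10-2, 21+8-2, 22+4-2, 17+0) = 27
net[7] = max(4+27-2, 8+23-2, 8+21-2, …, 17+4-2, 28+0) = 29
One optimal plan: pieces 4 + 2 + 1 (2 cuts) → ¢33 − ¢4 = ¢29.

29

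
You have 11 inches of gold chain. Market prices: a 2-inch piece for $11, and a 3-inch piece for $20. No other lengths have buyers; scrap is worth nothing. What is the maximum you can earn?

71

Let best[k] be the best obtainable value from length k. For each k, try every first piece i and keep the best of price[i] + best[k−i].
best[1] = 0
best[2] = 11
best[3] = max(11+0, 20+0) = 20
best[4] = max(11+11, 20+0) = 22
best[5] = max(11+20, 20+11) = 31
best[6] = max(11+22, 20+20) = 40
best[7] = max(11+31, 20+22) = 42
best[8] = max(11+40, 20+31) = 51
best[9] = max(11+42, 20+40) = 60
best[10] = max(11+51, 20+42) = 62
best[11] = max(11+60, 20+51) = 71
One optimal cutting: 3 + 3 + 3 + 2 → $71.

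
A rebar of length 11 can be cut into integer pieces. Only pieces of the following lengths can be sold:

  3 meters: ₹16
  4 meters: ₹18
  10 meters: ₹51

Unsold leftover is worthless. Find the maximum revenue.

Build f[k] bottom-up: f[k] = max over allowed piece i of (p[i] + f[k−i]).
f[1] = 0
f[2] = 0
f[3] = 16
f[4] = max(16+0, 18+0) = 18
f[5] = max(16+0, 18+0) = 18
f[6] = max(16+16, 18+0) = 32
f[7] = max(16+18, 18+16) = 34
f[8] = max(16+18, 18+18) = 36
f[9] = max(16+32, 18+18) = 48
f[10] = max(16+34, 18+32, 51+0) = 51
f[11] = max(16+36, 18+34, 51+0) = 52
One optimal cutting: 4 + 4 + 3 → ₹52.

52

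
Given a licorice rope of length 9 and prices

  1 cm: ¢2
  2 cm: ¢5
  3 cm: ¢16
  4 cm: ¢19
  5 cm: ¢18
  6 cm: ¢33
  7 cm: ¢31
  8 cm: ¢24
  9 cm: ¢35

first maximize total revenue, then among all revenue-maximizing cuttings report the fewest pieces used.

2

Let r[k] be the best obtainable value from length k. For each k, try every first piece i and keep the best of price[i] + r[k−i].
r[1] = 2
r[2] = 5
r[3] = 16
r[4] = 19
r[5] = 21  (first piece 1, then r[4]=19)
r[6] = 33
r[7] = 35  (first piece 1, then r[6]=33)
r[8] = 38  (first piece 2, then r[6]=33)
r[9] = 49  (first piece 3, then r[6]=33)
Maximum revenue is ¢49.
Now minimize piece count subject to staying optimal: for each k, pieces[k] = 1 + min over i with p[i]+r[k−i]=r[k] of pieces[k−i].
pieces[6] = 1
pieces[7] = 2
pieces[8] = 2
pieces[9] = 2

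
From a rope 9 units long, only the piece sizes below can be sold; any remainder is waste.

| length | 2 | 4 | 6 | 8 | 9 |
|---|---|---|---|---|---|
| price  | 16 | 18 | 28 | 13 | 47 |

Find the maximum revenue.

Consider every possible first cut. f[k] is the best of p[i]+f[k−i] over all sellable i≤k.
f[1] = 0
f[2] = 16
f[3] = 16
f[4] = 32  (first piece 2, then f[2]=16)
f[5] = 32
f[6] = 48  (first piece 2, then f[4]=32)
f[7] = 48
f[8] = 64  (first piece 2, then f[6]=48)
f[9] = 64
One optimal cutting: pieces 2 + 2 + 2 + 2 with 1 unit of scrap → $64.

64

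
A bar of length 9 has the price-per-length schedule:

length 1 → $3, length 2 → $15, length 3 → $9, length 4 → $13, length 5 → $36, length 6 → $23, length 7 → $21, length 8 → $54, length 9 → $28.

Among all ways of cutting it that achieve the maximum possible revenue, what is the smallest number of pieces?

Let r[k] be the best obtainable value from length k. For each k, try every first piece i and keep the best of price[i] + r[k−i].
r[1] = 3
r[2] = max(3+3, 15+0) = 15
r[3] = max(3+15, 15+3, 9+0) = 18
r[4] = max(3+18, 15+15, 9+3, 13+0) = 30
r[5] = max(3+30, 15+18, 9+15, 13+3, 36+0) = 36
r[6] = max(3+36, 15+30, 9+18, 13+15, 36+3, 23+0) = 45
r[7] = max(3+45, 15+36, 9+30, …, 23+3, 21+0) = 51
r[8] = max(3+51, 15+45, 9+36, …, 21+3, 54+0) = 60
r[9] = max(3+60, 15+51, 9+45, …, 54+3, 28+0) = 66
Maximum revenue is $66.
Now minimize piece count subject to staying optimal: for each k, pieces[k] = 1 + min over i with p[i]+r[k−i]=r[k] of pieces[k−i].
pieces[6] = 3
pieces[7] = 2
pieces[8] = 4
pieces[9] = 3

3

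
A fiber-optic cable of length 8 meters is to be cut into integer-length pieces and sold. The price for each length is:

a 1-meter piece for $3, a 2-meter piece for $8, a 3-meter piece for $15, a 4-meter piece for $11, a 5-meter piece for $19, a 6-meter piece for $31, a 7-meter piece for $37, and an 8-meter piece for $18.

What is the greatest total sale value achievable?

Build R[k] bottom-up: R[k] = max over allowed piece i of (p[i] + R[k−i]).
R[1] = 3
R[2] = max(3+3, 8+0) = 8
R[3] = max(3+8, 8+3, 15+0) = 15
R[4] = max(3+15, 8+8, 15+3, 11+0) = 18
R[5] = max(3+18, 8+15, 15+8, 11+3, 19+0) = 23
R[6] = max(3+23, 8+18, 15+15, 11+8, 19+3, 31+0) = 31
R[7] = max(3+31, 8+23, 15+18, …, 31+3, 37+0) = 37
R[8] = max(3+37, 8+31, 15+23, …, 37+3, 18+0) = 40
One optimal cutting: 7 + 1 → $37 + $3 = $40.

40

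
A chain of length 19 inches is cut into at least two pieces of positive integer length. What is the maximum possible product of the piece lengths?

Define m[k] = max over 1≤i<k of i · max(k−i, m[k−i]); the inner max lets the remainder stay uncut if that's better.
Small cases: m[2]=1, m[3]=2, m[4]=4, m[5]=6, m[6]=9, m[7]=12, m[8]=18, m[9]=27, m[10]=36, m[11]=54, m[12]=81, m[13]=108.
m[14] = max(1×108, 2×81, 3×54, …, 12×2, 13×1) = 162
m[15] = max(1×162, 2×108, 3×81, …, 13×2, 14×1) = 243
m[16] = max(1×243, 2×162, 3×108, …, 14×2, 15×1) = 324
m[17] = max(1×324, 2×243, 3×162, …, 15×2, 16×1) = 486
m[18] = max(1×486, 2×324, 3×243, …, 16×2, 17×1) = 729
m[19] = max(1×729, 2×486, 3×324, …, 17×2, 18×1) = 972
One optimal split: 3 + 3 + 3 + 3 + 3 + 2 + 2; product 3×3×3×3×3×2×2 = 972.

972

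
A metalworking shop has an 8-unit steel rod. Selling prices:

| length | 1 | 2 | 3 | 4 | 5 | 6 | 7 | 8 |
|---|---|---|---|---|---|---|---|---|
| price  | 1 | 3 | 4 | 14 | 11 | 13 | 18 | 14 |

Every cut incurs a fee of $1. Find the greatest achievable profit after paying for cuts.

Build v[k] bottom-up: v[k] = max over allowed piece i of (p[i] + v[k−i]) − 1 per cut.
v[1] = 1
v[2] = max(1+1-1, 3+0) = 3
v[3] = max(1+3-1, 3+1-1, 4+0) = 4
v[4] = max(1+4-1, 3+3-1, 4+1-1, 14+0) = 14
v[5] = max(1+14-1, 3+4-1, 4+3-1, 14+1-1, 11+0) = 14
v[6] = max(1+14-1, 3+14-1, 4+4-1, 14+3-1, 11+1-1, 13+0) = 16
v[7] = max(1+16-1, 3+14-1, 4+14-1, …, 13+1-1, 18+0) = 18
v[8] = max(1+18-1, 3+16-1, 4+14-1, …, 18+1-1, 14+0) = 27
One optimal plan: pieces 4 + 4 (1 cut) → $28 − $1 = $27.

27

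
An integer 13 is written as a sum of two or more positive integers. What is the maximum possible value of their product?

108

Fill P[k] for k=2..13: at each k try every first piece i and multiply by the better of (k−i) uncut or P[k−i].
Small cases: P[2]=1, P[3]=2, P[4]=4, P[5]=6, P[6]=9, P[7]=12, P[8]=18.
P[9] = 3·max(6,9) = 3·9 = 27
P[10] = 2·max(8,18) = 2·18 = 36
P[11] = 2·max(9,27) = 2·27 = 54
P[12] = 3·max(9,27) = 3·27 = 81
P[13] = 2·max(11,54) = 2·54 = 108
One optimal split: 3 + 3 + 3 + 2 + 2; product 3·3·3·2·2 = 108.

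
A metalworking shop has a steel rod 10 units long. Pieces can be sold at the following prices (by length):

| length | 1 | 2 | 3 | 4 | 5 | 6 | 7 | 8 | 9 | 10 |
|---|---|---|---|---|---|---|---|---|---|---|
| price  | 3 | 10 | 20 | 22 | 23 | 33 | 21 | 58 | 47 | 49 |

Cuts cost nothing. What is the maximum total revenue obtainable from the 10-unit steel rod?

68

Build r[k] bottom-up: r[k] = max over allowed piece i of (p[i] + r[k−i]).
r[1] = 3
r[2] = max(3+3, 10+0) = 10
r[3] = max(3+10, 10+3, 20+0) = 20
r[4] = max(3+20, 10+10, 20+3, 22+0) = 23
r[5] = max(3+23, 10+20, 20+10, 22+3, 23+0) = 30
r[6] = max(3+30, 10+23, 20+20, 22+10, 23+3, 33+0) = 40
r[7] = max(3+40, 10+30, 20+23, …, 33+3, 21+0) = 43
r[8] = max(3+43, 10+40, 20+30, …, 21+3, 58+0) = 58
r[9] = max(3+58, 10+43, 20+40, …, 58+3, 47+0) = 61
r[10] = max(3+61, 10+58, 20+43, …, 47+3, 49+0) = 68
One optimal cutting: 8 + 2 → $58 + $10 = $68.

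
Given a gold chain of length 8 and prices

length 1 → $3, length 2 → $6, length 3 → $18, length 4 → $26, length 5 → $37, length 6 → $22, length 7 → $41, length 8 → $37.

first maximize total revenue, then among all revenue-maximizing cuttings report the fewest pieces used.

Let r[k] be the best obtainable value from length k. For each k, try every first piece i and keep the best of price[i] + r[k−i].
r[1] = 3
r[2] = max(3+3, 6+0) = 6
r[3] = max(3+6, 6+3, 18+0) = 18
r[4] = max(3+18, 6+6, 18+3, 26+0) = 26
r[5] = max(3+26, 6+18, 18+6, 26+3, 37+0) = 37
r[6] = max(3+37, 6+26, 18+18, 26+6, 37+3, 22+0) = 40
r[7] = max(3+40, 6+37, 18+26, …, 22+3, 41+0) = 44
r[8] = max(3+44, 6+40, 18+37, …, 41+3, 37+0) = 55
Maximum revenue is $55.
Now minimize piece count subject to staying optimal: for each k, pieces[k] = 1 + min over i with p[i]+r[k−i]=r[k] of pieces[k−i].
pieces[5] = 1
pieces[6] = 2
pieces[7] = 2
pieces[8] = 2

2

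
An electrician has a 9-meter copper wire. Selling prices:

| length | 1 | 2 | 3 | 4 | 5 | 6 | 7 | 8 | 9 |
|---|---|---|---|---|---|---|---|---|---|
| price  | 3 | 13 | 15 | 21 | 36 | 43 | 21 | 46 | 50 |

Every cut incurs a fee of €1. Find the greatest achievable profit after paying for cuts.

60

Let v[k] be the best obtainable value from length k. For each k, try every first piece i and keep the best of price[i] + v[k−i] minus the 1 cut fee when i<k.
v[1] = 3
v[2] = 13
v[3] = 15  (first piece 1, then v[2]=13)
v[4] = 25  (first piece 2, then v[2]=13)
v[5] = 36
v[6] = 43
v[7] = 48  (first piece 2, then v[5]=36)
v[8] = 55  (first piece 2, then v[6]=43)
v[9] = 60  (first piece 2, then v[7]=48)
One optimal plan: pieces 5 + 2 + 2 (2 cuts) → €62 − €2 = €60.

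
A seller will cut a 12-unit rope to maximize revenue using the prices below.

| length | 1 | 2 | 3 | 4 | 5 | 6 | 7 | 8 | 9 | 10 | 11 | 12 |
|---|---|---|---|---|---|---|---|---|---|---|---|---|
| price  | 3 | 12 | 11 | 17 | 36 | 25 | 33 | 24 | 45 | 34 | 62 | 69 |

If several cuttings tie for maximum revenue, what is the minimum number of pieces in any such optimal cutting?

3

Let r[k] be the best obtainable value from length k. For each k, try every first piece i and keep the best of price[i] + r[k−i].
r[1] = 3
r[2] = 12
r[3] = 15  (first piece 1, then r[2]=12)
r[4] = 24  (first piece 2, then r[2]=12)
r[5] = 36
r[6] = 39  (first piece 1, then r[5]=36)
r[7] = 48  (first piece 2, then r[5]=36)
r[8] = 51  (first piece 1, then r[7]=48)
r[9] = 60  (first piece 2, then r[7]=48)
r[10] = 72  (first piece 5, then r[5]=36)
r[11] = 75  (first piece 1, then r[10]=72)
r[12] = 84  (first piece 2, then r[10]=72)
Maximum revenue is 84.
Now minimize piece count subject to staying optimal: for each k, pieces[k] = 1 + min over i with p[i]+r[k−i]=r[k] of pieces[k−i].
pieces[9] = 3
pieces[10] = 2
pieces[11] = 3
pieces[12] = 3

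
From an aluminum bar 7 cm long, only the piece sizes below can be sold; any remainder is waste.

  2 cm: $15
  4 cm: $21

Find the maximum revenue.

Build r[k] bottom-up: r[k] = max over allowed piece i of (p[i] + r[k−i]).
r[1] = 0
r[2] = 15
r[3] = 15
r[4] = max(15+15, 21+0) = 30
r[5] = max(15+15, 21+0) = 30
r[6] = max(15+30, 21+15) = 45
r[7] = max(15+30, 21+15) = 45
One optimal cutting: pieces 2 + 2 + 2 with 1 cm of scrap → $45.

45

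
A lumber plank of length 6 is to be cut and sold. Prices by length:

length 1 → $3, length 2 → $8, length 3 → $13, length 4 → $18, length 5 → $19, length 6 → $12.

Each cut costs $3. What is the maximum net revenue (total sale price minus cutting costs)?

Consider every possible first cut. net[k] is the best of p[i]+net[k−i] over all sellable i≤k, charging 3 whenever i<k.
net[1] = 3
net[2] = max(3+3-3, 8+0) = 8
net[3] = max(3+8-3, 8+3-3, 13+0) = 13
net[4] = max(3+13-3, 8+8-3, 13+3-3, 18+0) = 18
net[5] = max(3+18-3, 8+13-3, 13+8-3, 18+3-3, 19+0) = 19
net[6] = max(3+19-3, 8+18-3, 13+13-3, 18+8-3, 19+3-3, 12+0) = 23
One optimal plan: pieces 4 + 2 (1 cut) → $26 − $3 = $23.

23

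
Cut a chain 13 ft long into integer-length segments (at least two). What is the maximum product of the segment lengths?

Define prod[k] = max over 1≤i<k of i · max(k−i, prod[k−i]); the inner max lets the remainder stay uncut if that's better.
prod[2] = 1×max(1,0) = 1×1 = 1
prod[3] = max(1×2, 2×1) = 2
prod[4] = max(1×3, 2×2, 3×1) = 4
prod[5] = max(1×4, 2×3, 3×2, 4×1) = 6
prod[6] = max(1×6, 2×4, 3×3, 4×2, 5×1) = 9
prod[7] = max(1×9, 2×6, 3×4, 4×3, 5×2, 6×1) = 12
prod[8] = max(1×12, 2×9, 3×6, …, 6×2, 7×1) = 18
prod[9] = max(1×18, 2×12, 3×9, …, 7×2, 8×1) = 27
prod[10] = max(1×27, 2×18, 3×12, …, 8×2, 9×1) = 36
prod[11] = max(1×36, 2×27, 3×18, …, 9×2, 10×1) = 54
prod[12] = max(1×54, 2×36, 3×27, …, 10×2, 11×1) = 81
prod[13] = max(1×81, 2×54, 3×36, …, 11×2, 12×1) = 108
One optimal split: 3 + 3 + 3 + 2 + 2; product 3×3×3×2×2 = 108.

108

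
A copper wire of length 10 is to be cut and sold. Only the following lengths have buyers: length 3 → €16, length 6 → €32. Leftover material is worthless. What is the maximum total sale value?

Consider every possible first cut. f[k] is the best of p[i]+f[k−i] over all sellable i≤k.
f[1] = 0
f[2] = 0
f[3] = 16
f[4] = 16
f[5] = 16
f[6] = 32  (first piece 3, then f[3]=16)
f[7] = 32
f[8] = 32
f[9] = 48  (first piece 3, then f[6]=32)
f[10] = 48
One optimal cutting: pieces 3 + 3 + 3 with 1 meter of scrap → €48.

48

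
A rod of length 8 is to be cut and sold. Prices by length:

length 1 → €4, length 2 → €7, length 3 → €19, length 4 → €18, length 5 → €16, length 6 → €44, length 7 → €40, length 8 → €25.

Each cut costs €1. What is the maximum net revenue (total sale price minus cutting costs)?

Consider every possible first cut. r[k] is the best of p[i]+r[k−i] over all sellable i≤k, charging 1 whenever i<k.
r[1] = 4
r[2] = max(4+4-1, 7+0) = 7
r[3] = max(4+7-1, 7+4-1, 19+0) = 19
r[4] = max(4+19-1, 7+7-1, 19+4-1, 18+0) = 22
r[5] = max(4+22-1, 7+19-1, 19+7-1, 18+4-1, 16+0) = 25
r[6] = max(4+25-1, 7+22-1, 19+19-1, 18+7-1, 16+4-1, 44+0) = 44
r[7] = max(4+44-1, 7+25-1, 19+22-1, …, 44+4-1, 40+0) = 47
r[8] = max(4+47-1, 7+44-1, 19+25-1, …, 40+4-1, 25+0) = 50
One optimal plan: pieces 6 + 1 + 1 (2 cuts) → €52 − €2 = €50.

50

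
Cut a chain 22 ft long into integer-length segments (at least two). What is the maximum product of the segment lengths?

Let f[k] be the best product for length k (with at least one cut). For each first piece i, the rest contributes max(k−i, f[k−i]).
Small cases: f[2]=1, f[3]=2, f[4]=4, f[5]=6, f[6]=9, f[7]=12, f[8]=18, f[9]=27, f[10]=36, f[11]=54, f[12]=81, f[13]=108, f[14]=162, f[15]=243, f[16]=324.
f[17] = 2·max(15,243) = 2·243 = 486
f[18] = 3·max(15,243) = 3·243 = 729
f[19] = 2·max(17,486) = 2·486 = 972
f[20] = 2·max(18,729) = 2·729 = 1458
f[21] = 3·max(18,729) = 3·729 = 2187
f[22] = 2·max(20,1458) = 2·1458 = 2916
One optimal split: 3 + 3 + 3 + 3 + 3 + 3 + 2 + 2; product 3·3·3·3·3·3·2·2 = 2916.

2916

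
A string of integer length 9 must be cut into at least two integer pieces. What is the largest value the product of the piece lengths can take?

27

Define P[k] = max over 1≤i<k of i · max(k−i, P[k−i]); the inner max lets the remainder stay uncut if that's better.
Small cases: P[2]=1.
P[3] = 1·max(2,1) = 1·2 = 2
P[4] = 2·max(2,1) = 2·2 = 4
P[5] = 2·max(3,2) = 2·3 = 6
P[6] = 3·max(3,2) = 3·3 = 9
P[7] = 2·max(5,6) = 2·6 = 12
P[8] = 2·max(6,9) = 2·9 = 18
P[9] = 3·max(6,9) = 3·9 = 27
One optimal split: 3 + 3 + 3; product 3·3·3 = 27.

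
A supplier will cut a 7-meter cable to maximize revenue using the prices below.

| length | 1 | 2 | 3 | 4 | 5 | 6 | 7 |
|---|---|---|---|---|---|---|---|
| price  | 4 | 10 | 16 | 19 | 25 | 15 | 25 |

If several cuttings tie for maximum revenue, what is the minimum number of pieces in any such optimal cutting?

3

Consider every possible first cut. r[k] is the best of p[i]+r[k−i] over all sellable i≤k.
r[1] = 4
r[2] = max(4+4, 10+0) = 10
r[3] = max(4+10, 10+4, 16+0) = 16
r[4] = max(4+16, 10+10, 16+4, 19+0) = 20
r[5] = max(4+20, 10+16, 16+10, 19+4, 25+0) = 26
r[6] = max(4+26, 10+20, 16+16, 19+10, 25+4, 15+0) = 32
r[7] = max(4+32, 10+26, 16+20, …, 15+4, 25+0) = 36
Maximum revenue is €36.
Now minimize piece count subject to staying optimal: for each k, pieces[k] = 1 + min over i with p[i]+r[k−i]=r[k] of pieces[k−i].
pieces[4] = 2
pieces[5] = 2
pieces[6] = 2
pieces[7] = 3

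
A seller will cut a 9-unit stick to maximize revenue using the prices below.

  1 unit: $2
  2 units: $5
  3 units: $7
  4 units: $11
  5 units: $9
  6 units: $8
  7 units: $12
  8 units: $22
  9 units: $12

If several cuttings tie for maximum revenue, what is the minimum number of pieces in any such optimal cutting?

2

Consider every possible first cut. r[k] is the best of p[i]+r[k−i] over all sellable i≤k.
r[1] = 2
r[2] = max(2+2, 5+0) = 5
r[3] = max(2+5, 5+2, 7+0) = 7
r[4] = max(2+7, 5+5, 7+2, 11+0) = 11
r[5] = max(2+11, 5+7, 7+5, 11+2, 9+0) = 13
r[6] = max(2+13, 5+11, 7+7, 11+5, 9+2, 8+0) = 16
r[7] = max(2+16, 5+13, 7+11, …, 8+2, 12+0) = 18
r[8] = max(2+18, 5+16, 7+13, …, 12+2, 22+0) = 22
r[9] = max(2+22, 5+18, 7+16, …, 22+2, 12+0) = 24
Maximum revenue is $24.
Now minimize piece count subject to staying optimal: for each k, pieces[k] = 1 + min over i with p[i]+r[k−i]=r[k] of pieces[k−i].
pieces[6] = 2
pieces[7] = 2
pieces[8] = 1
pieces[9] = 2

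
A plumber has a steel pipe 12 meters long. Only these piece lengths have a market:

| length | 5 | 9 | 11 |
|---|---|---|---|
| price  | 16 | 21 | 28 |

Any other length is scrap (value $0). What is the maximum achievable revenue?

Let r[k] be the best obtainable value from length k. For each k, try every first piece i and keep the best of price[i] + r[k−i].
r[1] = 0
r[2] = 0
r[3] = 0
r[4] = 0
r[5] = 16
r[6] = 16
r[7] = 16
r[8] = 16
r[9] = 21
r[10] = 32  (first piece 5, then r[5]=16)
r[11] = 32
r[12] = 32
One optimal cutting: pieces 5 + 5 with 2 meters of scrap → $32.

32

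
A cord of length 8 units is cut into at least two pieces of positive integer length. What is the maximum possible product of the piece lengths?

Fill g[k] for k=2..8: at each k try every first piece i and multiply by the better of (k−i) uncut or g[k−i].
g[2] = 1*max(1,0) = 1*1 = 1
g[3] = max(1*2, 2*1) = 2
g[4] = max(1*3, 2*2, 3*1) = 4
g[5] = max(1*4, 2*3, 3*2, 4*1) = 6
g[6] = max(1*6, 2*4, 3*3, 4*2, 5*1) = 9
g[7] = max(1*9, 2*6, 3*4, 4*3, 5*2, 6*1) = 12
g[8] = max(1*12, 2*9, 3*6, …, 6*2, 7*1) = 18
One optimal split: 3 + 3 + 2; product 3*3*2 = 18.

18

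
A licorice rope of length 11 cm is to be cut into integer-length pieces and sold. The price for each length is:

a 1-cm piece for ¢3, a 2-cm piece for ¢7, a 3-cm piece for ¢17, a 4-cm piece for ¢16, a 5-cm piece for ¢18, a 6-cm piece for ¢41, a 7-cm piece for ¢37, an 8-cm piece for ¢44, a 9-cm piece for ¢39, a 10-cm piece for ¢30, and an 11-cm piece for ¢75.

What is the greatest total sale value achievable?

75

Build best[k] bottom-up: best[k] = max over allowed piece i of (p[i] + best[k−i]).
best[1] = 3
best[2] = 7
best[3] = 17
best[4] = 20  (first piece 1, then best[3]=17)
best[5] = 24  (first piece 2, then best[3]=17)
best[6] = 41
best[7] = 44  (first piece 1, then best[6]=41)
best[8] = 48  (first piece 2, then best[6]=41)
best[9] = 58  (first piece 3, then best[6]=41)
best[10] = 61  (first piece 1, then best[9]=58)
best[11] = 75
Best is to sell the whole 11-cm piece uncut for ¢75.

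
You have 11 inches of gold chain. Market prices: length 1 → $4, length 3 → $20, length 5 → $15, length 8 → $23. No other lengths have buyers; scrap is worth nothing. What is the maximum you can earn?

Consider every possible first cut. f[k] is the best of p[i]+f[k−i] over all sellable i≤k.
f[1] = 4
f[2] = 8  (first piece 1, then f[1]=4)
f[3] = 20
f[4] = 24  (first piece 1, then f[3]=20)
f[5] = 28  (first piece 1, then f[4]=24)
f[6] = 40  (first piece 3, then f[3]=20)
f[7] = 44  (first piece 1, then f[6]=40)
f[8] = 48  (first piece 1, then f[7]=44)
f[9] = 60  (first piece 3, then f[6]=40)
f[10] = 64  (first piece 1, then f[9]=60)
f[11] = 68  (first piece 1, then f[10]=64)
One optimal cutting: 3 + 3 + 3 + 1 + 1 → $68.

68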